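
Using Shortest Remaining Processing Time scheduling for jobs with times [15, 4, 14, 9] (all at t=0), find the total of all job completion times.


Since all jobs arrive at t=0, SRPT equals SPT ordering.
SPT order: [4, 9, 14, 15]
Completion times:
  Job 1: p=4, C=4
  Job 2: p=9, C=13
  Job 3: p=14, C=27
  Job 4: p=15, C=42
Total completion time = 4 + 13 + 27 + 42 = 86

86


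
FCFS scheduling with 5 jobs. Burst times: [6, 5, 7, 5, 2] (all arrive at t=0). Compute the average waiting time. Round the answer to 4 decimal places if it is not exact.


FCFS order (as given): [6, 5, 7, 5, 2]
Waiting times:
  Job 1: wait = 0
  Job 2: wait = 6
  Job 3: wait = 11
  Job 4: wait = 18
  Job 5: wait = 23
Sum of waiting times = 58
Average waiting time = 58/5 = 11.6

11.6


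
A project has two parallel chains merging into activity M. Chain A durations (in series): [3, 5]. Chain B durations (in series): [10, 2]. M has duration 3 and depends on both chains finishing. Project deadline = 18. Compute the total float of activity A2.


Forward pass: ES(A2) = sum of predecessors on chain A = 3
EF = ES + duration = 3 + 5 = 8
Backward pass: LF(M) = deadline = 18; LS(M) = 18 - 3 = 15
LF(A2) = LS(M) - sum(successors on chain A) = 15 - 0 = 15
LS = LF - duration = 15 - 5 = 10
Total float = LS - ES = 10 - 3 = 7

7


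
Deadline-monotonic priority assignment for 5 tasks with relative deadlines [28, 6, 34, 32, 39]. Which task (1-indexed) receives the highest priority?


Sort tasks by relative deadline (ascending):
  Task 2: deadline = 6
  Task 1: deadline = 28
  Task 4: deadline = 32
  Task 3: deadline = 34
  Task 5: deadline = 39
Priority order (highest first): [2, 1, 4, 3, 5]
Highest priority task = 2

2


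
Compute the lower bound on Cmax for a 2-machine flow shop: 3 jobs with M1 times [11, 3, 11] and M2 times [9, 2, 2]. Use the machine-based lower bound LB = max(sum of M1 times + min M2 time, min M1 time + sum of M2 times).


LB1 = sum(M1 times) + min(M2 times) = 25 + 2 = 27
LB2 = min(M1 times) + sum(M2 times) = 3 + 13 = 16
Lower bound = max(LB1, LB2) = max(27, 16) = 27

27


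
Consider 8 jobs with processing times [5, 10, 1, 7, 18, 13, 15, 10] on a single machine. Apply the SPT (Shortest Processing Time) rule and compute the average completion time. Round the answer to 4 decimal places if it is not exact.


Sort jobs by processing time (SPT order): [1, 5, 7, 10, 10, 13, 15, 18]
Compute completion times sequentially:
  Job 1: processing = 1, completes at 1
  Job 2: processing = 5, completes at 6
  Job 3: processing = 7, completes at 13
  Job 4: processing = 10, completes at 23
  Job 5: processing = 10, completes at 33
  Job 6: processing = 13, completes at 46
  Job 7: processing = 15, completes at 61
  Job 8: processing = 18, completes at 79
Sum of completion times = 262
Average completion time = 262/8 = 32.75

32.75


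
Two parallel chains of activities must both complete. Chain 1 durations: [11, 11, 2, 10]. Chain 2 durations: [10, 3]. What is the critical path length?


Path A total = 11 + 11 + 2 + 10 = 34
Path B total = 10 + 3 = 13
Critical path = longest path = max(34, 13) = 34

34


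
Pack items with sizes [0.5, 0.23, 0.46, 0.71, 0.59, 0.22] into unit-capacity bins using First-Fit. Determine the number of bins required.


Place items sequentially using First-Fit:
  Item 0.5 -> new Bin 1
  Item 0.23 -> Bin 1 (now 0.73)
  Item 0.46 -> new Bin 2
  Item 0.71 -> new Bin 3
  Item 0.59 -> new Bin 4
  Item 0.22 -> Bin 1 (now 0.95)
Total bins used = 4

4


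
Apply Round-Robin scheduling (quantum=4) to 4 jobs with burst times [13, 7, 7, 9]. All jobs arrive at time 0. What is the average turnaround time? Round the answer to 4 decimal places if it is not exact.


Time quantum = 4
Execution trace:
  J1 runs 4 units, time = 4
  J2 runs 4 units, time = 8
  J3 runs 4 units, time = 12
  J4 runs 4 units, time = 16
  J1 runs 4 units, time = 20
  J2 runs 3 units, time = 23
  J3 runs 3 units, time = 26
  J4 runs 4 units, time = 30
  J1 runs 4 units, time = 34
  J4 runs 1 units, time = 35
  J1 runs 1 units, time = 36
Finish times: [36, 23, 26, 35]
Average turnaround = 120/4 = 30.0

30.0


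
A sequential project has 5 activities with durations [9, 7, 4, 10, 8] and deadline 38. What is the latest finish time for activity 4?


LF(activity 4) = deadline - sum of successor durations
Successors: activities 5 through 5 with durations [8]
Sum of successor durations = 8
LF = 38 - 8 = 30

30


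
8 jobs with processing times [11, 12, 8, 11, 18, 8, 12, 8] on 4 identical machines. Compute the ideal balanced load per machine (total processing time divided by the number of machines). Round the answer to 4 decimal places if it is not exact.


Total processing time = 11 + 12 + 8 + 11 + 18 + 8 + 12 + 8 = 88
Number of machines = 4
Ideal balanced load = 88 / 4 = 22.0

22.0


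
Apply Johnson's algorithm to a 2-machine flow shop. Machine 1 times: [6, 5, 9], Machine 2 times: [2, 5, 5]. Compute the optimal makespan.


Apply Johnson's rule:
  Group 1 (a <= b): [(2, 5, 5)]
  Group 2 (a > b): [(3, 9, 5), (1, 6, 2)]
Optimal job order: [2, 3, 1]
Schedule:
  Job 2: M1 done at 5, M2 done at 10
  Job 3: M1 done at 14, M2 done at 19
  Job 1: M1 done at 20, M2 done at 22
Makespan = 22

22


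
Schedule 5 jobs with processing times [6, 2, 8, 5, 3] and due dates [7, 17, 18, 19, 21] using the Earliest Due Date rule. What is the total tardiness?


Sort by due date (EDD order): [(6, 7), (2, 17), (8, 18), (5, 19), (3, 21)]
Compute completion times and tardiness:
  Job 1: p=6, d=7, C=6, tardiness=max(0,6-7)=0
  Job 2: p=2, d=17, C=8, tardiness=max(0,8-17)=0
  Job 3: p=8, d=18, C=16, tardiness=max(0,16-18)=0
  Job 4: p=5, d=19, C=21, tardiness=max(0,21-19)=2
  Job 5: p=3, d=21, C=24, tardiness=max(0,24-21)=3
Total tardiness = 5

5


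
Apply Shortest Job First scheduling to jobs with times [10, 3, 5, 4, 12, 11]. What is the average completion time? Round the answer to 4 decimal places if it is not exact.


SJF order (ascending): [3, 4, 5, 10, 11, 12]
Completion times:
  Job 1: burst=3, C=3
  Job 2: burst=4, C=7
  Job 3: burst=5, C=12
  Job 4: burst=10, C=22
  Job 5: burst=11, C=33
  Job 6: burst=12, C=45
Average completion = 122/6 = 20.3333

20.3333


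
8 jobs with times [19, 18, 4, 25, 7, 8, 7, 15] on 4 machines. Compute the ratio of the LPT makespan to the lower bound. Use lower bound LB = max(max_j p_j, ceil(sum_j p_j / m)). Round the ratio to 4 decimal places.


LPT order: [25, 19, 18, 15, 8, 7, 7, 4]
Machine loads after assignment: [25, 26, 25, 27]
LPT makespan = 27
Lower bound = max(max_job, ceil(total/4)) = max(25, 26) = 26
Ratio = 27 / 26 = 1.0385

1.0385


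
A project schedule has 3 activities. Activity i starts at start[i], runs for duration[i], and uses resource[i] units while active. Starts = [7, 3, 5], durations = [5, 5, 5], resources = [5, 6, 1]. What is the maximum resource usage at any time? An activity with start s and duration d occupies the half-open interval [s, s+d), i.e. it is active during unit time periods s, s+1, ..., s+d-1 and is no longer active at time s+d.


Each activity i is active on [start_i, start_i + duration_i).
Compute total resource usage per time slot:
  t=0: active resources = [], total = 0
  t=1: active resources = [], total = 0
  t=2: active resources = [], total = 0
  t=3: active resources = [6], total = 6
  t=4: active resources = [6], total = 6
  t=5: active resources = [6, 1], total = 7
  t=6: active resources = [6, 1], total = 7
  t=7: active resources = [5, 6, 1], total = 12
  t=8: active resources = [5, 1], total = 6
  t=9: active resources = [5, 1], total = 6
  t=10: active resources = [5], total = 5
  t=11: active resources = [5], total = 5
Peak resource demand = 12

12


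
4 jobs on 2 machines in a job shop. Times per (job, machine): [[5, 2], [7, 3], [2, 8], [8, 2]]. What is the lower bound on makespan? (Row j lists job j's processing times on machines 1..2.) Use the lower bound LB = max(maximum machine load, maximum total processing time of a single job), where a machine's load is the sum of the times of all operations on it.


Machine loads:
  Machine 1: 5 + 7 + 2 + 8 = 22
  Machine 2: 2 + 3 + 8 + 2 = 15
Max machine load = 22
Job totals:
  Job 1: 7
  Job 2: 10
  Job 3: 10
  Job 4: 10
Max job total = 10
Lower bound = max(22, 10) = 22

22


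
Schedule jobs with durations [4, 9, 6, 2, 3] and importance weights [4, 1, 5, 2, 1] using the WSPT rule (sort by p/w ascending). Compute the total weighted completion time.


Compute p/w ratios and sort ascending (WSPT): [(4, 4), (2, 2), (6, 5), (3, 1), (9, 1)]
Compute weighted completion times:
  Job (p=4,w=4): C=4, w*C=4*4=16
  Job (p=2,w=2): C=6, w*C=2*6=12
  Job (p=6,w=5): C=12, w*C=5*12=60
  Job (p=3,w=1): C=15, w*C=1*15=15
  Job (p=9,w=1): C=24, w*C=1*24=24
Total weighted completion time = 127

127


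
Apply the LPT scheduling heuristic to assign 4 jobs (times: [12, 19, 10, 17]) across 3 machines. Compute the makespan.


Sort jobs in decreasing order (LPT): [19, 17, 12, 10]
Assign each job to the least loaded machine:
  Machine 1: jobs [19], load = 19
  Machine 2: jobs [17], load = 17
  Machine 3: jobs [12, 10], load = 22
Makespan = max load = 22

22


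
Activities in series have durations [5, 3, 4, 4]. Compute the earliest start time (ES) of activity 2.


Activity 2 starts after activities 1 through 1 complete.
Predecessor durations: [5]
ES = 5 = 5

5


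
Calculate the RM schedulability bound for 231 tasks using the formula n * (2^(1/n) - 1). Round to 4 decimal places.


Compute 2^(1/231) = 1.0030051436
Subtract 1: 1.0030051436 - 1 = 0.0030051436
Multiply by n: 231 * 0.0030051436 = 0.6941881716
Round to 4 dp: 0.6942

0.6942


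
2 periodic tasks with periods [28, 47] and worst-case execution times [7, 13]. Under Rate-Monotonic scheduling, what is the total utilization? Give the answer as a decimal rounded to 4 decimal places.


Compute individual utilizations (exact fractions):
  Task 1: C/T = 7/28 = 1/4 (approx. 0.25)
  Task 2: C/T = 13/47 (approx. 0.2766)
Total utilization U = 1/4 + 13/47 = 99/188
Rounded to 4 decimal places: U = 0.5266
RM (Liu & Layland) bound for 2 tasks = 0.828427; compare with U = 99/188 (approx. 0.526596)
U <= bound, so schedulable by RM sufficient condition.

0.5266


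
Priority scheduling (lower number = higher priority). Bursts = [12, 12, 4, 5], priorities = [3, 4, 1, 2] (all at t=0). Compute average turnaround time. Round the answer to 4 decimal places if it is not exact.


Sort by priority (ascending = highest first):
Order: [(1, 4), (2, 5), (3, 12), (4, 12)]
Completion times:
  Priority 1, burst=4, C=4
  Priority 2, burst=5, C=9
  Priority 3, burst=12, C=21
  Priority 4, burst=12, C=33
Average turnaround = 67/4 = 16.75

16.75


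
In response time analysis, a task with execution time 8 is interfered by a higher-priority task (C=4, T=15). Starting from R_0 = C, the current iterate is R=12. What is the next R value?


R_next = C + ceil(R_prev / T_hp) * C_hp
ceil(12 / 15) = ceil(0.8) = 1
Interference = 1 * 4 = 4
R_next = 8 + 4 = 12
R_next = R_prev, so the iteration has converged (response time = 12).

12


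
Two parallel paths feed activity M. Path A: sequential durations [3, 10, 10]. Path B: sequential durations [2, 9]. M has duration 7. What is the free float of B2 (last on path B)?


ES(B2) = sum of predecessors on chain B = 2
EF(B2) = ES + duration = 2 + 9 = 11
Successor of B2 is M. ES(M) = max(sum(A), sum(B)) = max(23, 11) = 23
Free float = ES(successor) - EF(current) = 23 - 11 = 12

12


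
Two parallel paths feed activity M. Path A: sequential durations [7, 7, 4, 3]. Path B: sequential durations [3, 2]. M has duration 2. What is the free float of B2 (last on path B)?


ES(B2) = sum of predecessors on chain B = 3
EF(B2) = ES + duration = 3 + 2 = 5
Successor of B2 is M. ES(M) = max(sum(A), sum(B)) = max(21, 5) = 21
Free float = ES(successor) - EF(current) = 21 - 5 = 16

16


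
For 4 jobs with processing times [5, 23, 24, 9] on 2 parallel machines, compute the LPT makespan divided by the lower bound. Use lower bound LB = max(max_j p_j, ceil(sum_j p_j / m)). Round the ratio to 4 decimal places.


LPT order: [24, 23, 9, 5]
Machine loads after assignment: [29, 32]
LPT makespan = 32
Lower bound = max(max_job, ceil(total/2)) = max(24, 31) = 31
Ratio = 32 / 31 = 1.0323

1.0323


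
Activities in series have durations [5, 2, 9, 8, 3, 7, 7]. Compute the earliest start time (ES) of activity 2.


Activity 2 starts after activities 1 through 1 complete.
Predecessor durations: [5]
ES = 5 = 5

5


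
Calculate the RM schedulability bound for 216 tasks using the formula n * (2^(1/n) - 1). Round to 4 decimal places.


Compute 2^(1/216) = 1.0032141691
Subtract 1: 1.0032141691 - 1 = 0.0032141691
Multiply by n: 216 * 0.0032141691 = 0.6942605256
Round to 4 dp: 0.6943

0.6943


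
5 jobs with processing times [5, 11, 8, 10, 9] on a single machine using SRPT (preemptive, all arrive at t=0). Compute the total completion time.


Since all jobs arrive at t=0, SRPT equals SPT ordering.
SPT order: [5, 8, 9, 10, 11]
Completion times:
  Job 1: p=5, C=5
  Job 2: p=8, C=13
  Job 3: p=9, C=22
  Job 4: p=10, C=32
  Job 5: p=11, C=43
Total completion time = 5 + 13 + 22 + 32 + 43 = 115

115


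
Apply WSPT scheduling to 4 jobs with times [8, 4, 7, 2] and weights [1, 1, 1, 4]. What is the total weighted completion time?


Compute p/w ratios and sort ascending (WSPT): [(2, 4), (4, 1), (7, 1), (8, 1)]
Compute weighted completion times:
  Job (p=2,w=4): C=2, w*C=4*2=8
  Job (p=4,w=1): C=6, w*C=1*6=6
  Job (p=7,w=1): C=13, w*C=1*13=13
  Job (p=8,w=1): C=21, w*C=1*21=21
Total weighted completion time = 48

48


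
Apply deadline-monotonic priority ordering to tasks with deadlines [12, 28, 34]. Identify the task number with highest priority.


Sort tasks by relative deadline (ascending):
  Task 1: deadline = 12
  Task 2: deadline = 28
  Task 3: deadline = 34
Priority order (highest first): [1, 2, 3]
Highest priority task = 1

1


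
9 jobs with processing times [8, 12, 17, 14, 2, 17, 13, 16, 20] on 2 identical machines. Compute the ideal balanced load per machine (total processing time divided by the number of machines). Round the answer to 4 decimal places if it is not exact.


Total processing time = 8 + 12 + 17 + 14 + 2 + 17 + 13 + 16 + 20 = 119
Number of machines = 2
Ideal balanced load = 119 / 2 = 59.5

59.5


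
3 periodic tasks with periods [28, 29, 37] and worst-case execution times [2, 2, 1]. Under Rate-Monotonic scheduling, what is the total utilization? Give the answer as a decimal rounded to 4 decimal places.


Compute individual utilizations (exact fractions):
  Task 1: C/T = 2/28 = 1/14 (approx. 0.0714)
  Task 2: C/T = 2/29 (approx. 0.069)
  Task 3: C/T = 1/37 (approx. 0.027)
Total utilization U = 1/14 + 2/29 + 1/37 = 2515/15022
Rounded to 4 decimal places: U = 0.1674
RM (Liu & Layland) bound for 3 tasks = 0.779763; compare with U = 2515/15022 (approx. 0.167421)
U <= bound, so schedulable by RM sufficient condition.

0.1674


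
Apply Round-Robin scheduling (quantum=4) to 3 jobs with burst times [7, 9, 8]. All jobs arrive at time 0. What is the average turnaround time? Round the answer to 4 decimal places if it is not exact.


Time quantum = 4
Execution trace:
  J1 runs 4 units, time = 4
  J2 runs 4 units, time = 8
  J3 runs 4 units, time = 12
  J1 runs 3 units, time = 15
  J2 runs 4 units, time = 19
  J3 runs 4 units, time = 23
  J2 runs 1 units, time = 24
Finish times: [15, 24, 23]
Average turnaround = 62/3 = 20.6667

20.6667


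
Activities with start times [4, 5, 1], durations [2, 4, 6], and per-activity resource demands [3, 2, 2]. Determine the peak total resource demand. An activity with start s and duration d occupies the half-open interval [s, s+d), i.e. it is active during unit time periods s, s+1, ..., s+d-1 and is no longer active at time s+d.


Each activity i is active on [start_i, start_i + duration_i).
Compute total resource usage per time slot:
  t=0: active resources = [], total = 0
  t=1: active resources = [2], total = 2
  t=2: active resources = [2], total = 2
  t=3: active resources = [2], total = 2
  t=4: active resources = [3, 2], total = 5
  t=5: active resources = [3, 2, 2], total = 7
  t=6: active resources = [2, 2], total = 4
  t=7: active resources = [2], total = 2
  t=8: active resources = [2], total = 2
Peak resource demand = 7

7


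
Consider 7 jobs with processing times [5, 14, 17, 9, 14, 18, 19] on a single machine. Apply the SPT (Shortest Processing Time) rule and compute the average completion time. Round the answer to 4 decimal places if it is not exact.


Sort jobs by processing time (SPT order): [5, 9, 14, 14, 17, 18, 19]
Compute completion times sequentially:
  Job 1: processing = 5, completes at 5
  Job 2: processing = 9, completes at 14
  Job 3: processing = 14, completes at 28
  Job 4: processing = 14, completes at 42
  Job 5: processing = 17, completes at 59
  Job 6: processing = 18, completes at 77
  Job 7: processing = 19, completes at 96
Sum of completion times = 321
Average completion time = 321/7 = 45.8571

45.8571


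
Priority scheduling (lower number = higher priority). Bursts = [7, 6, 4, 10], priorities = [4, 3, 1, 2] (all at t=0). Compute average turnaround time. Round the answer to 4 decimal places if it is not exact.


Sort by priority (ascending = highest first):
Order: [(1, 4), (2, 10), (3, 6), (4, 7)]
Completion times:
  Priority 1, burst=4, C=4
  Priority 2, burst=10, C=14
  Priority 3, burst=6, C=20
  Priority 4, burst=7, C=27
Average turnaround = 65/4 = 16.25

16.25


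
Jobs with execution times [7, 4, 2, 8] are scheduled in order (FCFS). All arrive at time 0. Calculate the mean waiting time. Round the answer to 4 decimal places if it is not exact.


FCFS order (as given): [7, 4, 2, 8]
Waiting times:
  Job 1: wait = 0
  Job 2: wait = 7
  Job 3: wait = 11
  Job 4: wait = 13
Sum of waiting times = 31
Average waiting time = 31/4 = 7.75

7.75


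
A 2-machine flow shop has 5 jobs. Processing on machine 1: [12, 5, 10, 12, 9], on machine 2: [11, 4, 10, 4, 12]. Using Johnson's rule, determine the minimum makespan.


Apply Johnson's rule:
  Group 1 (a <= b): [(5, 9, 12), (3, 10, 10)]
  Group 2 (a > b): [(1, 12, 11), (2, 5, 4), (4, 12, 4)]
Optimal job order: [5, 3, 1, 2, 4]
Schedule:
  Job 5: M1 done at 9, M2 done at 21
  Job 3: M1 done at 19, M2 done at 31
  Job 1: M1 done at 31, M2 done at 42
  Job 2: M1 done at 36, M2 done at 46
  Job 4: M1 done at 48, M2 done at 52
Makespan = 52

52


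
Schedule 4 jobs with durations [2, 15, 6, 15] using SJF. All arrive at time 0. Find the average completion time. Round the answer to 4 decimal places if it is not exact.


SJF order (ascending): [2, 6, 15, 15]
Completion times:
  Job 1: burst=2, C=2
  Job 2: burst=6, C=8
  Job 3: burst=15, C=23
  Job 4: burst=15, C=38
Average completion = 71/4 = 17.75

17.75


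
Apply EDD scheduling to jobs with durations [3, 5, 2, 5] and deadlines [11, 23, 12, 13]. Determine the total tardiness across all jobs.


Sort by due date (EDD order): [(3, 11), (2, 12), (5, 13), (5, 23)]
Compute completion times and tardiness:
  Job 1: p=3, d=11, C=3, tardiness=max(0,3-11)=0
  Job 2: p=2, d=12, C=5, tardiness=max(0,5-12)=0
  Job 3: p=5, d=13, C=10, tardiness=max(0,10-13)=0
  Job 4: p=5, d=23, C=15, tardiness=max(0,15-23)=0
Total tardiness = 0

0


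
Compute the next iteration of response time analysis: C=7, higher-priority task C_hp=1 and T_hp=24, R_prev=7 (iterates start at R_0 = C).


R_next = C + ceil(R_prev / T_hp) * C_hp
ceil(7 / 24) = ceil(0.2917) = 1
Interference = 1 * 1 = 1
R_next = 7 + 1 = 8

8


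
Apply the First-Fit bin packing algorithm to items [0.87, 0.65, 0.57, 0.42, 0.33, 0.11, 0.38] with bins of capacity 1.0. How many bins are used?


Place items sequentially using First-Fit:
  Item 0.87 -> new Bin 1
  Item 0.65 -> new Bin 2
  Item 0.57 -> new Bin 3
  Item 0.42 -> Bin 3 (now 0.99)
  Item 0.33 -> Bin 2 (now 0.98)
  Item 0.11 -> Bin 1 (now 0.98)
  Item 0.38 -> new Bin 4
Total bins used = 4

4


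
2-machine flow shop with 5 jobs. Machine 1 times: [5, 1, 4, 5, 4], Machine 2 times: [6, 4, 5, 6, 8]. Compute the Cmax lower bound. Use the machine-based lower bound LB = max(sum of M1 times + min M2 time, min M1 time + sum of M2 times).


LB1 = sum(M1 times) + min(M2 times) = 19 + 4 = 23
LB2 = min(M1 times) + sum(M2 times) = 1 + 29 = 30
Lower bound = max(LB1, LB2) = max(23, 30) = 30

30


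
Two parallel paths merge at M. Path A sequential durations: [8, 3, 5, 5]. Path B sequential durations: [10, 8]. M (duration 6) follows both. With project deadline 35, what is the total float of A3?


Forward pass: ES(A3) = sum of predecessors on chain A = 11
EF = ES + duration = 11 + 5 = 16
Backward pass: LF(M) = deadline = 35; LS(M) = 35 - 6 = 29
LF(A3) = LS(M) - sum(successors on chain A) = 29 - 5 = 24
LS = LF - duration = 24 - 5 = 19
Total float = LS - ES = 19 - 11 = 8

8


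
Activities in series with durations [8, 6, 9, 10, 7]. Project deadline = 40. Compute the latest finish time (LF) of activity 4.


LF(activity 4) = deadline - sum of successor durations
Successors: activities 5 through 5 with durations [7]
Sum of successor durations = 7
LF = 40 - 7 = 33

33


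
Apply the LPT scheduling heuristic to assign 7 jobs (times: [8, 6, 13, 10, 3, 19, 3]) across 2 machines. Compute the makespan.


Sort jobs in decreasing order (LPT): [19, 13, 10, 8, 6, 3, 3]
Assign each job to the least loaded machine:
  Machine 1: jobs [19, 8, 3], load = 30
  Machine 2: jobs [13, 10, 6, 3], load = 32
Makespan = max load = 32

32


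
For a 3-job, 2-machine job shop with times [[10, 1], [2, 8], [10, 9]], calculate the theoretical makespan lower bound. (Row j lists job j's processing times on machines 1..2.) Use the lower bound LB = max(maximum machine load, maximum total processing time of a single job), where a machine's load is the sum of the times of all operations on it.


Machine loads:
  Machine 1: 10 + 2 + 10 = 22
  Machine 2: 1 + 8 + 9 = 18
Max machine load = 22
Job totals:
  Job 1: 11
  Job 2: 10
  Job 3: 19
Max job total = 19
Lower bound = max(22, 19) = 22

22


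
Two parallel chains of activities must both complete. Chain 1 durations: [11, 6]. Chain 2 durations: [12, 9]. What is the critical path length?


Path A total = 11 + 6 = 17
Path B total = 12 + 9 = 21
Critical path = longest path = max(17, 21) = 21

21


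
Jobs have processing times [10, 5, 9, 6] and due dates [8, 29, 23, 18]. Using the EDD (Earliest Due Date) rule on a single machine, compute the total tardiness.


Sort by due date (EDD order): [(10, 8), (6, 18), (9, 23), (5, 29)]
Compute completion times and tardiness:
  Job 1: p=10, d=8, C=10, tardiness=max(0,10-8)=2
  Job 2: p=6, d=18, C=16, tardiness=max(0,16-18)=0
  Job 3: p=9, d=23, C=25, tardiness=max(0,25-23)=2
  Job 4: p=5, d=29, C=30, tardiness=max(0,30-29)=1
Total tardiness = 5

5


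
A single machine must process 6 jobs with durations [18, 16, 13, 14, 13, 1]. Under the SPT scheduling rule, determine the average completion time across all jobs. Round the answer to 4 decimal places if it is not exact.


Sort jobs by processing time (SPT order): [1, 13, 13, 14, 16, 18]
Compute completion times sequentially:
  Job 1: processing = 1, completes at 1
  Job 2: processing = 13, completes at 14
  Job 3: processing = 13, completes at 27
  Job 4: processing = 14, completes at 41
  Job 5: processing = 16, completes at 57
  Job 6: processing = 18, completes at 75
Sum of completion times = 215
Average completion time = 215/6 = 35.8333

35.8333


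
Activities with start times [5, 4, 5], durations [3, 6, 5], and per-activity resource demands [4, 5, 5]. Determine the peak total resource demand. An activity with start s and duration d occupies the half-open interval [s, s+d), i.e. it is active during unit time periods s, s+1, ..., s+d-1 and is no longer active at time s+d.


Each activity i is active on [start_i, start_i + duration_i).
Compute total resource usage per time slot:
  t=0: active resources = [], total = 0
  t=1: active resources = [], total = 0
  t=2: active resources = [], total = 0
  t=3: active resources = [], total = 0
  t=4: active resources = [5], total = 5
  t=5: active resources = [4, 5, 5], total = 14
  t=6: active resources = [4, 5, 5], total = 14
  t=7: active resources = [4, 5, 5], total = 14
  t=8: active resources = [5, 5], total = 10
  t=9: active resources = [5, 5], total = 10
Peak resource demand = 14

14


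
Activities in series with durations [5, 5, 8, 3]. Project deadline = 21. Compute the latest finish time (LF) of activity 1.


LF(activity 1) = deadline - sum of successor durations
Successors: activities 2 through 4 with durations [5, 8, 3]
Sum of successor durations = 16
LF = 21 - 16 = 5

5


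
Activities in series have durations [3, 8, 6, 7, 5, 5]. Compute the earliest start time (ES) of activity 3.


Activity 3 starts after activities 1 through 2 complete.
Predecessor durations: [3, 8]
ES = 3 + 8 = 11

11


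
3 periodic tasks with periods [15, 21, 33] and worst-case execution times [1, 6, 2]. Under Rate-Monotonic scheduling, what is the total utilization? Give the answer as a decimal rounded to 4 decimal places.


Compute individual utilizations (exact fractions):
  Task 1: C/T = 1/15 (approx. 0.0667)
  Task 2: C/T = 6/21 = 2/7 (approx. 0.2857)
  Task 3: C/T = 2/33 (approx. 0.0606)
Total utilization U = 1/15 + 2/7 + 2/33 = 159/385
Rounded to 4 decimal places: U = 0.4130
RM (Liu & Layland) bound for 3 tasks = 0.779763; compare with U = 159/385 (approx. 0.412987)
U <= bound, so schedulable by RM sufficient condition.

0.4130


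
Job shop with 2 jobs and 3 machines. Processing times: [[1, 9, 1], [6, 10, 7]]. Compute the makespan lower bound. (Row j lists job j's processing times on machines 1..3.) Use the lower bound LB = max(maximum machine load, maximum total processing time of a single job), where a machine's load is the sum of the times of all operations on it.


Machine loads:
  Machine 1: 1 + 6 = 7
  Machine 2: 9 + 10 = 19
  Machine 3: 1 + 7 = 8
Max machine load = 19
Job totals:
  Job 1: 11
  Job 2: 23
Max job total = 23
Lower bound = max(19, 23) = 23

23


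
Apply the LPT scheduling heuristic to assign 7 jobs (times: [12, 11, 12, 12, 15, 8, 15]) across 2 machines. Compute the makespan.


Sort jobs in decreasing order (LPT): [15, 15, 12, 12, 12, 11, 8]
Assign each job to the least loaded machine:
  Machine 1: jobs [15, 12, 12], load = 39
  Machine 2: jobs [15, 12, 11, 8], load = 46
Makespan = max load = 46

46


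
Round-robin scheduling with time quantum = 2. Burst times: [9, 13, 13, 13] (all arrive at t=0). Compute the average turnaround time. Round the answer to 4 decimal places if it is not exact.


Time quantum = 2
Execution trace:
  J1 runs 2 units, time = 2
  J2 runs 2 units, time = 4
  J3 runs 2 units, time = 6
  J4 runs 2 units, time = 8
  J1 runs 2 units, time = 10
  J2 runs 2 units, time = 12
  J3 runs 2 units, time = 14
  J4 runs 2 units, time = 16
  J1 runs 2 units, time = 18
  J2 runs 2 units, time = 20
  J3 runs 2 units, time = 22
  J4 runs 2 units, time = 24
  J1 runs 2 units, time = 26
  J2 runs 2 units, time = 28
  J3 runs 2 units, time = 30
  J4 runs 2 units, time = 32
  J1 runs 1 units, time = 33
  J2 runs 2 units, time = 35
  J3 runs 2 units, time = 37
  J4 runs 2 units, time = 39
  J2 runs 2 units, time = 41
  J3 runs 2 units, time = 43
  J4 runs 2 units, time = 45
  J2 runs 1 units, time = 46
  J3 runs 1 units, time = 47
  J4 runs 1 units, time = 48
Finish times: [33, 46, 47, 48]
Average turnaround = 174/4 = 43.5

43.5


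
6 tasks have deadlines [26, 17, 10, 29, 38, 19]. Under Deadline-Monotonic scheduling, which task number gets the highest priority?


Sort tasks by relative deadline (ascending):
  Task 3: deadline = 10
  Task 2: deadline = 17
  Task 6: deadline = 19
  Task 1: deadline = 26
  Task 4: deadline = 29
  Task 5: deadline = 38
Priority order (highest first): [3, 2, 6, 1, 4, 5]
Highest priority task = 3

3


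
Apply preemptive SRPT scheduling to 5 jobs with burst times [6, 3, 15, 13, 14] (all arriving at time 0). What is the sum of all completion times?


Since all jobs arrive at t=0, SRPT equals SPT ordering.
SPT order: [3, 6, 13, 14, 15]
Completion times:
  Job 1: p=3, C=3
  Job 2: p=6, C=9
  Job 3: p=13, C=22
  Job 4: p=14, C=36
  Job 5: p=15, C=51
Total completion time = 3 + 9 + 22 + 36 + 51 = 121

121


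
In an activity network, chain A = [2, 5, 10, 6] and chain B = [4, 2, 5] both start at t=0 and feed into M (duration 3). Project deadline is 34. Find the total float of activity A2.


Forward pass: ES(A2) = sum of predecessors on chain A = 2
EF = ES + duration = 2 + 5 = 7
Backward pass: LF(M) = deadline = 34; LS(M) = 34 - 3 = 31
LF(A2) = LS(M) - sum(successors on chain A) = 31 - 16 = 15
LS = LF - duration = 15 - 5 = 10
Total float = LS - ES = 10 - 2 = 8

8


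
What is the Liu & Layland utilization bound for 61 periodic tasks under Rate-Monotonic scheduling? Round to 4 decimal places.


Compute 2^(1/61) = 1.0114278734
Subtract 1: 1.0114278734 - 1 = 0.0114278734
Multiply by n: 61 * 0.0114278734 = 0.6971002774
Round to 4 dp: 0.6971

0.6971


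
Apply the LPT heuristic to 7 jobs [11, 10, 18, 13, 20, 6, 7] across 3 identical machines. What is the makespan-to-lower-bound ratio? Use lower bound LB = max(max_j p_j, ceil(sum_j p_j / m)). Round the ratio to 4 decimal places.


LPT order: [20, 18, 13, 11, 10, 7, 6]
Machine loads after assignment: [27, 28, 30]
LPT makespan = 30
Lower bound = max(max_job, ceil(total/3)) = max(20, 29) = 29
Ratio = 30 / 29 = 1.0345

1.0345


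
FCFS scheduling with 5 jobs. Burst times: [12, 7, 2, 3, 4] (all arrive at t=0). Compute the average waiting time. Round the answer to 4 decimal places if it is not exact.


FCFS order (as given): [12, 7, 2, 3, 4]
Waiting times:
  Job 1: wait = 0
  Job 2: wait = 12
  Job 3: wait = 19
  Job 4: wait = 21
  Job 5: wait = 24
Sum of waiting times = 76
Average waiting time = 76/5 = 15.2

15.2


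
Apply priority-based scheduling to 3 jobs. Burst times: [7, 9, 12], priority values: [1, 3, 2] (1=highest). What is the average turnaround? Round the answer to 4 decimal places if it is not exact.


Sort by priority (ascending = highest first):
Order: [(1, 7), (2, 12), (3, 9)]
Completion times:
  Priority 1, burst=7, C=7
  Priority 2, burst=12, C=19
  Priority 3, burst=9, C=28
Average turnaround = 54/3 = 18.0

18.0


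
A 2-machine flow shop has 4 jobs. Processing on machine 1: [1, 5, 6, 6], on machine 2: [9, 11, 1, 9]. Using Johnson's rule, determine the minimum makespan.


Apply Johnson's rule:
  Group 1 (a <= b): [(1, 1, 9), (2, 5, 11), (4, 6, 9)]
  Group 2 (a > b): [(3, 6, 1)]
Optimal job order: [1, 2, 4, 3]
Schedule:
  Job 1: M1 done at 1, M2 done at 10
  Job 2: M1 done at 6, M2 done at 21
  Job 4: M1 done at 12, M2 done at 30
  Job 3: M1 done at 18, M2 done at 31
Makespan = 31

31


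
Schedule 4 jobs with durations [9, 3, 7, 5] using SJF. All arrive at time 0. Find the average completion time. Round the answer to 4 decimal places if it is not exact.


SJF order (ascending): [3, 5, 7, 9]
Completion times:
  Job 1: burst=3, C=3
  Job 2: burst=5, C=8
  Job 3: burst=7, C=15
  Job 4: burst=9, C=24
Average completion = 50/4 = 12.5

12.5


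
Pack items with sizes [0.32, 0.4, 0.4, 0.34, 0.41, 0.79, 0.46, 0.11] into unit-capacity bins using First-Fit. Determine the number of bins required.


Place items sequentially using First-Fit:
  Item 0.32 -> new Bin 1
  Item 0.4 -> Bin 1 (now 0.72)
  Item 0.4 -> new Bin 2
  Item 0.34 -> Bin 2 (now 0.74)
  Item 0.41 -> new Bin 3
  Item 0.79 -> new Bin 4
  Item 0.46 -> Bin 3 (now 0.87)
  Item 0.11 -> Bin 1 (now 0.83)
Total bins used = 4

4


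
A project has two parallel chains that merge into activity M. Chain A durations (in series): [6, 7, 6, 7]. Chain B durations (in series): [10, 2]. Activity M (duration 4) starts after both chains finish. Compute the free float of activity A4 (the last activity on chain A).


ES(A4) = sum of predecessors on chain A = 19
EF(A4) = ES + duration = 19 + 7 = 26
Successor of A4 is M. ES(M) = max(sum(A), sum(B)) = max(26, 12) = 26
Free float = ES(successor) - EF(current) = 26 - 26 = 0

0


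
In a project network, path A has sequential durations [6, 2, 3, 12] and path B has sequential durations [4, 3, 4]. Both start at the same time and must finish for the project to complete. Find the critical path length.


Path A total = 6 + 2 + 3 + 12 = 23
Path B total = 4 + 3 + 4 = 11
Critical path = longest path = max(23, 11) = 23

23


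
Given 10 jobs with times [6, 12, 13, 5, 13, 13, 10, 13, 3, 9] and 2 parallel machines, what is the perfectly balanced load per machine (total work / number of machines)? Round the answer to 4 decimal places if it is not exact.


Total processing time = 6 + 12 + 13 + 5 + 13 + 13 + 10 + 13 + 3 + 9 = 97
Number of machines = 2
Ideal balanced load = 97 / 2 = 48.5

48.5


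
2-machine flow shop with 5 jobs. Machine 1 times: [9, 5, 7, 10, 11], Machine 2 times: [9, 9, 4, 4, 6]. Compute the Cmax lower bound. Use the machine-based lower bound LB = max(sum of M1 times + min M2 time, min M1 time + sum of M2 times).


LB1 = sum(M1 times) + min(M2 times) = 42 + 4 = 46
LB2 = min(M1 times) + sum(M2 times) = 5 + 32 = 37
Lower bound = max(LB1, LB2) = max(46, 37) = 46

46


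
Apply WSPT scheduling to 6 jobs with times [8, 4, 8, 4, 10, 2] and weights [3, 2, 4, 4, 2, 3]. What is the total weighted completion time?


Compute p/w ratios and sort ascending (WSPT): [(2, 3), (4, 4), (4, 2), (8, 4), (8, 3), (10, 2)]
Compute weighted completion times:
  Job (p=2,w=3): C=2, w*C=3*2=6
  Job (p=4,w=4): C=6, w*C=4*6=24
  Job (p=4,w=2): C=10, w*C=2*10=20
  Job (p=8,w=4): C=18, w*C=4*18=72
  Job (p=8,w=3): C=26, w*C=3*26=78
  Job (p=10,w=2): C=36, w*C=2*36=72
Total weighted completion time = 272

272


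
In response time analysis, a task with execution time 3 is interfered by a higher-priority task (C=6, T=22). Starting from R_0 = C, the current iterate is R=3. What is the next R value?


R_next = C + ceil(R_prev / T_hp) * C_hp
ceil(3 / 22) = ceil(0.1364) = 1
Interference = 1 * 6 = 6
R_next = 3 + 6 = 9

9


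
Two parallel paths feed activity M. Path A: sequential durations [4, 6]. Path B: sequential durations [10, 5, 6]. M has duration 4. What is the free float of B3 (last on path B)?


ES(B3) = sum of predecessors on chain B = 15
EF(B3) = ES + duration = 15 + 6 = 21
Successor of B3 is M. ES(M) = max(sum(A), sum(B)) = max(10, 21) = 21
Free float = ES(successor) - EF(current) = 21 - 21 = 0

0


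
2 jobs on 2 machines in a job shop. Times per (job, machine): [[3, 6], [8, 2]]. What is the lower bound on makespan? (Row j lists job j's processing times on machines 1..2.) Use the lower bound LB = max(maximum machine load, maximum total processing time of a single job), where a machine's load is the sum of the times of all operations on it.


Machine loads:
  Machine 1: 3 + 8 = 11
  Machine 2: 6 + 2 = 8
Max machine load = 11
Job totals:
  Job 1: 9
  Job 2: 10
Max job total = 10
Lower bound = max(11, 10) = 11

11


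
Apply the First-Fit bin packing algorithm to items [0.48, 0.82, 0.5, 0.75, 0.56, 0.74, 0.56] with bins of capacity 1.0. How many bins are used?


Place items sequentially using First-Fit:
  Item 0.48 -> new Bin 1
  Item 0.82 -> new Bin 2
  Item 0.5 -> Bin 1 (now 0.98)
  Item 0.75 -> new Bin 3
  Item 0.56 -> new Bin 4
  Item 0.74 -> new Bin 5
  Item 0.56 -> new Bin 6
Total bins used = 6

6


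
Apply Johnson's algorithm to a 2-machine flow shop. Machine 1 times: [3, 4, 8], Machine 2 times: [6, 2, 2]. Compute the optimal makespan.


Apply Johnson's rule:
  Group 1 (a <= b): [(1, 3, 6)]
  Group 2 (a > b): [(2, 4, 2), (3, 8, 2)]
Optimal job order: [1, 2, 3]
Schedule:
  Job 1: M1 done at 3, M2 done at 9
  Job 2: M1 done at 7, M2 done at 11
  Job 3: M1 done at 15, M2 done at 17
Makespan = 17

17


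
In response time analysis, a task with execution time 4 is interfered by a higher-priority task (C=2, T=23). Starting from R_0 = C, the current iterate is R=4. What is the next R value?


R_next = C + ceil(R_prev / T_hp) * C_hp
ceil(4 / 23) = ceil(0.1739) = 1
Interference = 1 * 2 = 2
R_next = 4 + 2 = 6

6


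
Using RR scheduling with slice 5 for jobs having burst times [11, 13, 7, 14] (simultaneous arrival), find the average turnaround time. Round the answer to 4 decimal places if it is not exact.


Time quantum = 5
Execution trace:
  J1 runs 5 units, time = 5
  J2 runs 5 units, time = 10
  J3 runs 5 units, time = 15
  J4 runs 5 units, time = 20
  J1 runs 5 units, time = 25
  J2 runs 5 units, time = 30
  J3 runs 2 units, time = 32
  J4 runs 5 units, time = 37
  J1 runs 1 units, time = 38
  J2 runs 3 units, time = 41
  J4 runs 4 units, time = 45
Finish times: [38, 41, 32, 45]
Average turnaround = 156/4 = 39.0

39.0


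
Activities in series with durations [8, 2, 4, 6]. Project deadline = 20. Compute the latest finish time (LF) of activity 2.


LF(activity 2) = deadline - sum of successor durations
Successors: activities 3 through 4 with durations [4, 6]
Sum of successor durations = 10
LF = 20 - 10 = 10

10


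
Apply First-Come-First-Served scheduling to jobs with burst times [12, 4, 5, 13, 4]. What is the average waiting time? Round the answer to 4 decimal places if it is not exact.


FCFS order (as given): [12, 4, 5, 13, 4]
Waiting times:
  Job 1: wait = 0
  Job 2: wait = 12
  Job 3: wait = 16
  Job 4: wait = 21
  Job 5: wait = 34
Sum of waiting times = 83
Average waiting time = 83/5 = 16.6

16.6


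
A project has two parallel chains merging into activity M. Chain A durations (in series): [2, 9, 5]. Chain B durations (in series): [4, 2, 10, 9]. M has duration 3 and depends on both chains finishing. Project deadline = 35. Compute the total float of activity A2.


Forward pass: ES(A2) = sum of predecessors on chain A = 2
EF = ES + duration = 2 + 9 = 11
Backward pass: LF(M) = deadline = 35; LS(M) = 35 - 3 = 32
LF(A2) = LS(M) - sum(successors on chain A) = 32 - 5 = 27
LS = LF - duration = 27 - 9 = 18
Total float = LS - ES = 18 - 2 = 16

16


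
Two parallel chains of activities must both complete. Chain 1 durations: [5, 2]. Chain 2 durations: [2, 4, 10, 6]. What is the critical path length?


Path A total = 5 + 2 = 7
Path B total = 2 + 4 + 10 + 6 = 22
Critical path = longest path = max(7, 22) = 22

22


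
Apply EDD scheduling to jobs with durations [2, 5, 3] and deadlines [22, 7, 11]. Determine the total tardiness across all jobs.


Sort by due date (EDD order): [(5, 7), (3, 11), (2, 22)]
Compute completion times and tardiness:
  Job 1: p=5, d=7, C=5, tardiness=max(0,5-7)=0
  Job 2: p=3, d=11, C=8, tardiness=max(0,8-11)=0
  Job 3: p=2, d=22, C=10, tardiness=max(0,10-22)=0
Total tardiness = 0

0


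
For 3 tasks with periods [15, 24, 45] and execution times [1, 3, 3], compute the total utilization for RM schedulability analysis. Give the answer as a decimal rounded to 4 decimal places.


Compute individual utilizations (exact fractions):
  Task 1: C/T = 1/15 (approx. 0.0667)
  Task 2: C/T = 3/24 = 1/8 (approx. 0.125)
  Task 3: C/T = 3/45 = 1/15 (approx. 0.0667)
Total utilization U = 1/15 + 1/8 + 1/15 = 31/120
Rounded to 4 decimal places: U = 0.2583
RM (Liu & Layland) bound for 3 tasks = 0.779763; compare with U = 31/120 (approx. 0.258333)
U <= bound, so schedulable by RM sufficient condition.

0.2583


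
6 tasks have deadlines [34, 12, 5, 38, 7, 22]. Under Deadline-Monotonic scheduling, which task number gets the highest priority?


Sort tasks by relative deadline (ascending):
  Task 3: deadline = 5
  Task 5: deadline = 7
  Task 2: deadline = 12
  Task 6: deadline = 22
  Task 1: deadline = 34
  Task 4: deadline = 38
Priority order (highest first): [3, 5, 2, 6, 1, 4]
Highest priority task = 3

3


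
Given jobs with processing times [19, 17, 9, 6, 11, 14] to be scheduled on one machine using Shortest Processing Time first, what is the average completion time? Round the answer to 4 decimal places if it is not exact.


Sort jobs by processing time (SPT order): [6, 9, 11, 14, 17, 19]
Compute completion times sequentially:
  Job 1: processing = 6, completes at 6
  Job 2: processing = 9, completes at 15
  Job 3: processing = 11, completes at 26
  Job 4: processing = 14, completes at 40
  Job 5: processing = 17, completes at 57
  Job 6: processing = 19, completes at 76
Sum of completion times = 220
Average completion time = 220/6 = 36.6667

36.6667
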